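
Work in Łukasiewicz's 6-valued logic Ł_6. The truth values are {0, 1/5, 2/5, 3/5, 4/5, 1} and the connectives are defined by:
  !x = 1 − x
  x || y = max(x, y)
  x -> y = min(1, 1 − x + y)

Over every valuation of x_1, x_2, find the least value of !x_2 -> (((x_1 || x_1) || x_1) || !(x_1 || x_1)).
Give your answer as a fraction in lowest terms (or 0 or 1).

Take x_1 = 2/5, x_2 = 0:
!x_2 = !0 = 1
x_1 || x_1 = 2/5 || 2/5 = 2/5
(x_1 || x_1) || x_1 = 2/5 || 2/5 = 2/5
x_1 || x_1 = 2/5 || 2/5 = 2/5
!(x_1 || x_1) = !2/5 = 3/5
((x_1 || x_1) || x_1) || !(x_1 || x_1) = 2/5 || 3/5 = 3/5
!x_2 -> (((x_1 || x_1) || x_1) || !(x_1 || x_1)) = 1 -> 3/5 = 3/5
No assignment yields a value below 3/5, so this is the minimum.

3/5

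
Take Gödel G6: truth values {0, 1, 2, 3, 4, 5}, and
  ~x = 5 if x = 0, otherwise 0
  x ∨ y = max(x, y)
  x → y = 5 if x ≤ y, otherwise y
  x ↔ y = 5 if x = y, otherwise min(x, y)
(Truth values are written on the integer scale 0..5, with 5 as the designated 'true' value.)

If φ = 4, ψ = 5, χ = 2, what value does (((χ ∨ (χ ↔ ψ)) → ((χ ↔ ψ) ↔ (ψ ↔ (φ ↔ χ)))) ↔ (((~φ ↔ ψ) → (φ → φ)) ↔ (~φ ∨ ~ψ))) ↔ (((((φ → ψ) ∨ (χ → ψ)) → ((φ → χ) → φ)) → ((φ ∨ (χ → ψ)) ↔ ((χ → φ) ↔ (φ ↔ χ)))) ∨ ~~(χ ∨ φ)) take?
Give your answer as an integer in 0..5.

χ ↔ ψ = 2 ↔ 5 = 2
χ ∨ (χ ↔ ψ) = 2 ∨ 2 = 2
χ ↔ ψ = 2 ↔ 5 = 2
φ ↔ χ = 4 ↔ 2 = 2
ψ ↔ (φ ↔ χ) = 5 ↔ 2 = 2
(χ ↔ ψ) ↔ (ψ ↔ (φ ↔ χ)) = 2 ↔ 2 = 5
(χ ∨ (χ ↔ ψ)) → ((χ ↔ ψ) ↔ (ψ ↔ (φ ↔ χ))) = 2 → 5 = 5
~φ = ~4 = 0
~φ ↔ ψ = 0 ↔ 5 = 0
φ → φ = 4 → 4 = 5
(~φ ↔ ψ) → (φ → φ) = 0 → 5 = 5
~φ = ~4 = 0
~ψ = ~5 = 0
~φ ∨ ~ψ = 0 ∨ 0 = 0
((~φ ↔ ψ) → (φ → φ)) ↔ (~φ ∨ ~ψ) = 5 ↔ 0 = 0
((χ ∨ (χ ↔ ψ)) → ((χ ↔ ψ) ↔ (ψ ↔ (φ ↔ χ)))) ↔ (((~φ ↔ ψ) → (φ → φ)) ↔ (~φ ∨ ~ψ)) = 5 ↔ 0 = 0
φ → ψ = 4 → 5 = 5
χ → ψ = 2 → 5 = 5
(φ → ψ) ∨ (χ → ψ) = 5 ∨ 5 = 5
φ → χ = 4 → 2 = 2
(φ → χ) → φ = 2 → 4 = 5
((φ → ψ) ∨ (χ → ψ)) → ((φ → χ) → φ) = 5 → 5 = 5
χ → ψ = 2 → 5 = 5
φ ∨ (χ → ψ) = 4 ∨ 5 = 5
χ → φ = 2 → 4 = 5
φ ↔ χ = 4 ↔ 2 = 2
(χ → φ) ↔ (φ ↔ χ) = 5 ↔ 2 = 2
(φ ∨ (χ → ψ)) ↔ ((χ → φ) ↔ (φ ↔ χ)) = 5 ↔ 2 = 2
(((φ → ψ) ∨ (χ → ψ)) → ((φ → χ) → φ)) → ((φ ∨ (χ → ψ)) ↔ ((χ → φ) ↔ (φ ↔ χ))) = 5 → 2 = 2
χ ∨ φ = 2 ∨ 4 = 4
~(χ ∨ φ) = ~4 = 0
~~(χ ∨ φ) = ~0 = 5
((((φ → ψ) ∨ (χ → ψ)) → ((φ → χ) → φ)) → ((φ ∨ (χ → ψ)) ↔ ((χ → φ) ↔ (φ ↔ χ)))) ∨ ~~(χ ∨ φ) = 2 ∨ 5 = 5
(((χ ∨ (χ ↔ ψ)) → ((χ ↔ ψ) ↔ (ψ ↔ (φ ↔ χ)))) ↔ (((~φ ↔ ψ) → (φ → φ)) ↔ (~φ ∨ ~ψ))) ↔ (((((φ → ψ) ∨ (χ → ψ)) → ((φ → χ) → φ)) → ((φ ∨ (χ → ψ)) ↔ ((χ → φ) ↔ (φ ↔ χ)))) ∨ ~~(χ ∨ φ)) = 0 ↔ 5 = 0

0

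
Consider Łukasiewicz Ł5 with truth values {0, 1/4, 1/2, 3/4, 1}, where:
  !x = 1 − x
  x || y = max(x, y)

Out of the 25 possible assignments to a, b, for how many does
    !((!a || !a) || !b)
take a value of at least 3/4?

value 1: 1 assignment (counts)
value 3/4: 3 assignments (counts)
value 1/2: 5 assignments
value 1/4: 7 assignments
value 0: 9 assignments
So 4 of the 25 assignments meet the threshold.

4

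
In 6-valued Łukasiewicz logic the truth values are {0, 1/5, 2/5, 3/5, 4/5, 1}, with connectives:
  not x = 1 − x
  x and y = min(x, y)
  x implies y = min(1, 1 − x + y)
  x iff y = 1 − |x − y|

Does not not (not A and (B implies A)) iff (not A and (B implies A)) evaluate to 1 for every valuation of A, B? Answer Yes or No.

Yes

At A = 1, B = 3/5, for instance:
not A = not 1 = 0
B implies A = 3/5 implies 1 = 1
not A and (B implies A) = 0 and 1 = 0
not (not A and (B implies A)) = not 0 = 1
not not (not A and (B implies A)) = not 1 = 0
not not (not A and (B implies A)) iff (not A and (B implies A)) = 0 iff 0 = 1
and checking the remaining 35 assignments likewise gives ≥ 1 in every case.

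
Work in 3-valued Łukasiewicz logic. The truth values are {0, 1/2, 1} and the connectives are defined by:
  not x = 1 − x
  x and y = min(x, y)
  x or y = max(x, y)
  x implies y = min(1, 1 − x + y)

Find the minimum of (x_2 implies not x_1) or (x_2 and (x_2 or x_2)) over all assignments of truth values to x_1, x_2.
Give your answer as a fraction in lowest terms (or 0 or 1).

1/2

Take x_1 = 1, x_2 = 1/2:
not x_1 = not 1 = 0
x_2 implies not x_1 = 1/2 implies 0 = 1/2
x_2 or x_2 = 1/2 or 1/2 = 1/2
x_2 and (x_2 or x_2) = 1/2 and 1/2 = 1/2
(x_2 implies not x_1) or (x_2 and (x_2 or x_2)) = 1/2 or 1/2 = 1/2
No assignment yields a value below 1/2, so this is the minimum.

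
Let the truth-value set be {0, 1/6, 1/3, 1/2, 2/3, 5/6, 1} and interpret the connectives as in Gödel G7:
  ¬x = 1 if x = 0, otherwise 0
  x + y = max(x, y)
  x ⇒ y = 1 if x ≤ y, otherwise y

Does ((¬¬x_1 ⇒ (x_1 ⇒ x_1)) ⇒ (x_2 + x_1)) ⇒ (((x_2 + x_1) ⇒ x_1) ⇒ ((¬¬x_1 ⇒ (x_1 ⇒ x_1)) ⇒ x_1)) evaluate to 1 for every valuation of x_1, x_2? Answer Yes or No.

Yes

At x_1 = 2/3, x_2 = 2/3, for instance:
¬x_1 = ¬2/3 = 0
¬¬x_1 = ¬0 = 1
x_1 ⇒ x_1 = 2/3 ⇒ 2/3 = 1
¬¬x_1 ⇒ (x_1 ⇒ x_1) = 1 ⇒ 1 = 1
x_2 + x_1 = 2/3 + 2/3 = 2/3
(¬¬x_1 ⇒ (x_1 ⇒ x_1)) ⇒ (x_2 + x_1) = 1 ⇒ 2/3 = 2/3
(x_2 + x_1) ⇒ x_1 = 2/3 ⇒ 2/3 = 1
(¬¬x_1 ⇒ (x_1 ⇒ x_1)) ⇒ x_1 = 1 ⇒ 2/3 = 2/3
((x_2 + x_1) ⇒ x_1) ⇒ ((¬¬x_1 ⇒ (x_1 ⇒ x_1)) ⇒ x_1) = 1 ⇒ 2/3 = 2/3
((¬¬x_1 ⇒ (x_1 ⇒ x_1)) ⇒ (x_2 + x_1)) ⇒ (((x_2 + x_1) ⇒ x_1) ⇒ ((¬¬x_1 ⇒ (x_1 ⇒ x_1)) ⇒ x_1)) = 2/3 ⇒ 2/3 = 1
and checking the remaining 48 assignments likewise gives ≥ 1 in every case.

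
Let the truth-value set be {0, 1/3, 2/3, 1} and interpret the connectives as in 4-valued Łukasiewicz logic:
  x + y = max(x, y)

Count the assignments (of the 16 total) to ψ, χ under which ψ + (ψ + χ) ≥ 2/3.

ψ = 0, χ = 0 ↦ 0  <
ψ = 0, χ = 1/3 ↦ 1/3  <
ψ = 0, χ = 2/3 ↦ 2/3  ≥
ψ = 0, χ = 1 ↦ 1  ≥
ψ = 1/3, χ = 0 ↦ 1/3  <
ψ = 1/3, χ = 1/3 ↦ 1/3  <
ψ = 1/3, χ = 2/3 ↦ 2/3  ≥
ψ = 1/3, χ = 1 ↦ 1  ≥
ψ = 2/3, χ = 0 ↦ 2/3  ≥
ψ = 2/3, χ = 1/3 ↦ 2/3  ≥
ψ = 2/3, χ = 2/3 ↦ 2/3  ≥
ψ = 2/3, χ = 1 ↦ 1  ≥
ψ = 1, χ = 0 ↦ 1  ≥
ψ = 1, χ = 1/3 ↦ 1  ≥
ψ = 1, χ = 2/3 ↦ 1  ≥
ψ = 1, χ = 1 ↦ 1  ≥
So 12 of the 16 assignments meet the threshold.

12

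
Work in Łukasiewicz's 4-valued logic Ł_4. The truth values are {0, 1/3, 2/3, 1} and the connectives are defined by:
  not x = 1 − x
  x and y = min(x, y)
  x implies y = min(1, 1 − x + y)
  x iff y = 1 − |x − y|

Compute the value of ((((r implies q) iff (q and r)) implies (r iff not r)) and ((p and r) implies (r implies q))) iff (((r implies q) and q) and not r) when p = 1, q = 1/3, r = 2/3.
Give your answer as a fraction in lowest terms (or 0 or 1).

1/3

r implies q = 2/3 implies 1/3 = 2/3
q and r = 1/3 and 2/3 = 1/3
(r implies q) iff (q and r) = 2/3 iff 1/3 = 2/3
not r = not 2/3 = 1/3
r iff not r = 2/3 iff 1/3 = 2/3
((r implies q) iff (q and r)) implies (r iff not r) = 2/3 implies 2/3 = 1
p and r = 1 and 2/3 = 2/3
r implies q = 2/3 implies 1/3 = 2/3
(p and r) implies (r implies q) = 2/3 implies 2/3 = 1
(((r implies q) iff (q and r)) implies (r iff not r)) and ((p and r) implies (r implies q)) = 1 and 1 = 1
r implies q = 2/3 implies 1/3 = 2/3
(r implies q) and q = 2/3 and 1/3 = 1/3
not r = not 2/3 = 1/3
((r implies q) and q) and not r = 1/3 and 1/3 = 1/3
((((r implies q) iff (q and r)) implies (r iff not r)) and ((p and r) implies (r implies q))) iff (((r implies q) and q) and not r) = 1 iff 1/3 = 1/3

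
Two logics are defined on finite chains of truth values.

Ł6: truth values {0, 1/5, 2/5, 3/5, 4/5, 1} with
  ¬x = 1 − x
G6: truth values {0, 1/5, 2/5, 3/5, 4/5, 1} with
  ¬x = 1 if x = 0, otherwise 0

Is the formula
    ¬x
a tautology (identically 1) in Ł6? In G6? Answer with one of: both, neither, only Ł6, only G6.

In Ł6: at x = 1/5 the value is 4/5 — not a tautology.
In G6: at x = 1/5 the value is 0 — not a tautology.

neither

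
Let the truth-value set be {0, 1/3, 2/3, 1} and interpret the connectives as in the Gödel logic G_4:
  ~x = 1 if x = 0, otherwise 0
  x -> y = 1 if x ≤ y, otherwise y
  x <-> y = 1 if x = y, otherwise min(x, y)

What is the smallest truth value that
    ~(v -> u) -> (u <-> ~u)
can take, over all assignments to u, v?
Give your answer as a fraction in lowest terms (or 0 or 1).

Take u = 0, v = 1/3:
v -> u = 1/3 -> 0 = 0
~(v -> u) = ~0 = 1
~u = ~0 = 1
u <-> ~u = 0 <-> 1 = 0
~(v -> u) -> (u <-> ~u) = 1 -> 0 = 0
No assignment yields a value below 0, so this is the minimum.

0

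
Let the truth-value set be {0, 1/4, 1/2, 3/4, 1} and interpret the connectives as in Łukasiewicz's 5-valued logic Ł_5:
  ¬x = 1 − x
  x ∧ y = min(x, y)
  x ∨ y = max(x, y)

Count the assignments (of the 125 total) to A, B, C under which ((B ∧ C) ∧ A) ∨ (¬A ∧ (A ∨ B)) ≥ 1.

value 1: 6 assignments (counts)
value 3/4: 22 assignments
value 1/2: 45 assignments
value 1/4: 38 assignments
value 0: 14 assignments
So 6 of the 125 assignments meet the threshold.

6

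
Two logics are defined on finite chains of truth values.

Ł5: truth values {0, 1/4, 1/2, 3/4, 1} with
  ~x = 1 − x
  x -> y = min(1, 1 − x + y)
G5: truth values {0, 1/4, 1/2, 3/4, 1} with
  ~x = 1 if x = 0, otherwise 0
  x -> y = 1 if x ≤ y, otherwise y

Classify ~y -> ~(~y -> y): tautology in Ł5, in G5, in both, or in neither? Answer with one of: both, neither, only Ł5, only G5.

only G5

In Ł5: at y = 1/4 the value is 3/4 — not a tautology.
In G5: every assignment gives 1 — tautology.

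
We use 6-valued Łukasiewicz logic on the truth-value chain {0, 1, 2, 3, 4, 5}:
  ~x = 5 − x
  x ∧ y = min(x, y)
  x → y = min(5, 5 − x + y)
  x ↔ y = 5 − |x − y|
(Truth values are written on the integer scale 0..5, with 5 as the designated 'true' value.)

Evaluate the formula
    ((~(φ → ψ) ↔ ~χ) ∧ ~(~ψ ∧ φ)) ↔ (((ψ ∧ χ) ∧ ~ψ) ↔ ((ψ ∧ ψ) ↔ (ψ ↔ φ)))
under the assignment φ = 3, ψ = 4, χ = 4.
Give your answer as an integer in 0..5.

2

φ → ψ = 3 → 4 = 5
~(φ → ψ) = ~5 = 0
~χ = ~4 = 1
~(φ → ψ) ↔ ~χ = 0 ↔ 1 = 4
~ψ = ~4 = 1
~ψ ∧ φ = 1 ∧ 3 = 1
~(~ψ ∧ φ) = ~1 = 4
(~(φ → ψ) ↔ ~χ) ∧ ~(~ψ ∧ φ) = 4 ∧ 4 = 4
ψ ∧ χ = 4 ∧ 4 = 4
~ψ = ~4 = 1
(ψ ∧ χ) ∧ ~ψ = 4 ∧ 1 = 1
ψ ∧ ψ = 4 ∧ 4 = 4
ψ ↔ φ = 4 ↔ 3 = 4
(ψ ∧ ψ) ↔ (ψ ↔ φ) = 4 ↔ 4 = 5
((ψ ∧ χ) ∧ ~ψ) ↔ ((ψ ∧ ψ) ↔ (ψ ↔ φ)) = 1 ↔ 5 = 1
((~(φ → ψ) ↔ ~χ) ∧ ~(~ψ ∧ φ)) ↔ (((ψ ∧ χ) ∧ ~ψ) ↔ ((ψ ∧ ψ) ↔ (ψ ↔ φ))) = 4 ↔ 1 = 2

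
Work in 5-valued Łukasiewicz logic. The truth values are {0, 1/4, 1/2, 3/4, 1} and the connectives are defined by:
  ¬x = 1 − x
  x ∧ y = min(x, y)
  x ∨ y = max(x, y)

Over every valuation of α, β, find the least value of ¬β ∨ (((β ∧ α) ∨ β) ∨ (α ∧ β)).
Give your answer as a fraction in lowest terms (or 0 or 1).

1/2

Take α = 0, β = 1/2:
¬β = ¬1/2 = 1/2
β ∧ α = 1/2 ∧ 0 = 0
(β ∧ α) ∨ β = 0 ∨ 1/2 = 1/2
α ∧ β = 0 ∧ 1/2 = 0
((β ∧ α) ∨ β) ∨ (α ∧ β) = 1/2 ∨ 0 = 1/2
¬β ∨ (((β ∧ α) ∨ β) ∨ (α ∧ β)) = 1/2 ∨ 1/2 = 1/2
No assignment yields a value below 1/2, so this is the minimum.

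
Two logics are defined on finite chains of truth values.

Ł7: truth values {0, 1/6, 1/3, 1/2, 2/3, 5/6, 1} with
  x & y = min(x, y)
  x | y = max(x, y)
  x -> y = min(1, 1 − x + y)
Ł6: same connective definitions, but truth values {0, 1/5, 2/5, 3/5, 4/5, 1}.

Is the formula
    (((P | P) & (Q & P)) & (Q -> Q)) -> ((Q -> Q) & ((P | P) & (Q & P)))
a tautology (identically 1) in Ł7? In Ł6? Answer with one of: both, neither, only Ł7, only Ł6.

In Ł7: every assignment gives 1 — tautology.
In Ł6: every assignment gives 1 — tautology.

both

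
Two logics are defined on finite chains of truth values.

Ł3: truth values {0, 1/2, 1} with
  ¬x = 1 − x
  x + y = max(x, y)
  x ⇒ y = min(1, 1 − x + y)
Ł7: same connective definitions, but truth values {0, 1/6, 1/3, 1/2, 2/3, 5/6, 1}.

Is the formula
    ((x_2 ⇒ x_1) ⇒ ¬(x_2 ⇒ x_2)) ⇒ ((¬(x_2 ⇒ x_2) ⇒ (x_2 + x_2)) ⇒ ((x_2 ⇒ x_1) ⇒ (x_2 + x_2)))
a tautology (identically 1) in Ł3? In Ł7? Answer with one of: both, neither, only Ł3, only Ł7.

both

In Ł3: every assignment gives 1 — tautology.
In Ł7: every assignment gives 1 — tautology.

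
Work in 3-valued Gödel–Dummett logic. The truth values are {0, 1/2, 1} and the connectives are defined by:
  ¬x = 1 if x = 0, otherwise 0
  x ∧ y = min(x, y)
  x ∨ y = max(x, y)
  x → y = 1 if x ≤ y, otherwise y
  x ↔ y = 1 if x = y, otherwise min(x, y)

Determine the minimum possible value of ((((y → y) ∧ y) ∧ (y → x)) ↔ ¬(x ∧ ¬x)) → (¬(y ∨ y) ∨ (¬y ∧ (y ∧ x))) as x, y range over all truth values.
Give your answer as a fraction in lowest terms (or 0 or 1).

0

Take x = 1/2, y = 1/2:
y → y = 1/2 → 1/2 = 1
(y → y) ∧ y = 1 ∧ 1/2 = 1/2
y → x = 1/2 → 1/2 = 1
((y → y) ∧ y) ∧ (y → x) = 1/2 ∧ 1 = 1/2
¬x = ¬1/2 = 0
x ∧ ¬x = 1/2 ∧ 0 = 0
¬(x ∧ ¬x) = ¬0 = 1
(((y → y) ∧ y) ∧ (y → x)) ↔ ¬(x ∧ ¬x) = 1/2 ↔ 1 = 1/2
y ∨ y = 1/2 ∨ 1/2 = 1/2
¬(y ∨ y) = ¬1/2 = 0
¬y = ¬1/2 = 0
y ∧ x = 1/2 ∧ 1/2 = 1/2
¬y ∧ (y ∧ x) = 0 ∧ 1/2 = 0
¬(y ∨ y) ∨ (¬y ∧ (y ∧ x)) = 0 ∨ 0 = 0
((((y → y) ∧ y) ∧ (y → x)) ↔ ¬(x ∧ ¬x)) → (¬(y ∨ y) ∨ (¬y ∧ (y ∧ x))) = 1/2 → 0 = 0
No assignment yields a value below 0, so this is the minimum.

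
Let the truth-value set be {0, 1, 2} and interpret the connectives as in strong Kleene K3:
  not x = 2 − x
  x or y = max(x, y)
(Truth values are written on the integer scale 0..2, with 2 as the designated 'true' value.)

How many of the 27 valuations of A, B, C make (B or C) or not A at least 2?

value 2: 19 assignments (counts)
value 1: 7 assignments
value 0: 1 assignment
So 19 of the 27 assignments meet the threshold.

19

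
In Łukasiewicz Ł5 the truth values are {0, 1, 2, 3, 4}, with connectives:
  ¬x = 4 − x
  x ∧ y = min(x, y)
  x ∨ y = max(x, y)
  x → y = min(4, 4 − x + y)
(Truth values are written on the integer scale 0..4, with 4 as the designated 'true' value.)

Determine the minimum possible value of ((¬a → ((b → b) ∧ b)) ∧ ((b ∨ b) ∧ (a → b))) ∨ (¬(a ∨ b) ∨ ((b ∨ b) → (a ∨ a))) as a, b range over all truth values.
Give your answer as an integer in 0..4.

Take a = 0, b = 2:
¬a = ¬0 = 4
b → b = 2 → 2 = 4
(b → b) ∧ b = 4 ∧ 2 = 2
¬a → ((b → b) ∧ b) = 4 → 2 = 2
b ∨ b = 2 ∨ 2 = 2
a → b = 0 → 2 = 4
(b ∨ b) ∧ (a → b) = 2 ∧ 4 = 2
(¬a → ((b → b) ∧ b)) ∧ ((b ∨ b) ∧ (a → b)) = 2 ∧ 2 = 2
a ∨ b = 0 ∨ 2 = 2
¬(a ∨ b) = ¬2 = 2
b ∨ b = 2 ∨ 2 = 2
a ∨ a = 0 ∨ 0 = 0
(b ∨ b) → (a ∨ a) = 2 → 0 = 2
¬(a ∨ b) ∨ ((b ∨ b) → (a ∨ a)) = 2 ∨ 2 = 2
((¬a → ((b → b) ∧ b)) ∧ ((b ∨ b) ∧ (a → b))) ∨ (¬(a ∨ b) ∨ ((b ∨ b) → (a ∨ a))) = 2 ∨ 2 = 2
No assignment yields a value below 2, so this is the minimum.

2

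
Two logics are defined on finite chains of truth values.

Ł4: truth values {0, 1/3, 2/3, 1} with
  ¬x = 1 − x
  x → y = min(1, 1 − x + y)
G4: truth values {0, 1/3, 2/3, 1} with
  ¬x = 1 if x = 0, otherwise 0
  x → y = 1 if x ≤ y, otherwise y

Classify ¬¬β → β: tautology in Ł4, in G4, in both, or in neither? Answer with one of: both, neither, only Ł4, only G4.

In Ł4: every assignment gives 1 — tautology.
In G4: at β = 1/3 the value is 1/3 — not a tautology.

only Ł4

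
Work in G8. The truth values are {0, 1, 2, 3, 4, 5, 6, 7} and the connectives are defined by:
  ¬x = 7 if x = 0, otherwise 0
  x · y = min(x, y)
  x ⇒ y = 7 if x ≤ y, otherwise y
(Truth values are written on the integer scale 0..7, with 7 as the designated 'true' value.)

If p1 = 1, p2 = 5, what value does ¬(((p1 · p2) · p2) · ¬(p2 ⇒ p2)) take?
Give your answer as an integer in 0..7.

7

p1 · p2 = 1 · 5 = 1
(p1 · p2) · p2 = 1 · 5 = 1
p2 ⇒ p2 = 5 ⇒ 5 = 7
¬(p2 ⇒ p2) = ¬7 = 0
((p1 · p2) · p2) · ¬(p2 ⇒ p2) = 1 · 0 = 0
¬(((p1 · p2) · p2) · ¬(p2 ⇒ p2)) = ¬0 = 7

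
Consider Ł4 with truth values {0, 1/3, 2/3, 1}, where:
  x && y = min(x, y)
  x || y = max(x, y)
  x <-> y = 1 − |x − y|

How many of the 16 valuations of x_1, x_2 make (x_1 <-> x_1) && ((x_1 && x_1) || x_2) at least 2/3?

12

x_1 = 0, x_2 = 0 ↦ 0  <
x_1 = 0, x_2 = 1/3 ↦ 1/3  <
x_1 = 0, x_2 = 2/3 ↦ 2/3  ≥
x_1 = 0, x_2 = 1 ↦ 1  ≥
x_1 = 1/3, x_2 = 0 ↦ 1/3  <
x_1 = 1/3, x_2 = 1/3 ↦ 1/3  <
x_1 = 1/3, x_2 = 2/3 ↦ 2/3  ≥
x_1 = 1/3, x_2 = 1 ↦ 1  ≥
x_1 = 2/3, x_2 = 0 ↦ 2/3  ≥
x_1 = 2/3, x_2 = 1/3 ↦ 2/3  ≥
x_1 = 2/3, x_2 = 2/3 ↦ 2/3  ≥
x_1 = 2/3, x_2 = 1 ↦ 1  ≥
x_1 = 1, x_2 = 0 ↦ 1  ≥
x_1 = 1, x_2 = 1/3 ↦ 1  ≥
x_1 = 1, x_2 = 2/3 ↦ 1  ≥
x_1 = 1, x_2 = 1 ↦ 1  ≥
So 12 of the 16 assignments meet the threshold.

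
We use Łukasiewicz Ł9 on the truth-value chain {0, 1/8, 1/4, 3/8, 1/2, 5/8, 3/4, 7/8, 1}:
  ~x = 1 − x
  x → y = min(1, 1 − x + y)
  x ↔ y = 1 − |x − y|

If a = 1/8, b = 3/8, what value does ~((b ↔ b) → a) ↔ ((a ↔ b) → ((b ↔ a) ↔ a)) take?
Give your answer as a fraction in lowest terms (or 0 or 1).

b ↔ b = 3/8 ↔ 3/8 = 1
(b ↔ b) → a = 1 → 1/8 = 1/8
~((b ↔ b) → a) = ~1/8 = 7/8
a ↔ b = 1/8 ↔ 3/8 = 3/4
b ↔ a = 3/8 ↔ 1/8 = 3/4
(b ↔ a) ↔ a = 3/4 ↔ 1/8 = 3/8
(a ↔ b) → ((b ↔ a) ↔ a) = 3/4 → 3/8 = 5/8
~((b ↔ b) → a) ↔ ((a ↔ b) → ((b ↔ a) ↔ a)) = 7/8 ↔ 5/8 = 3/4

3/4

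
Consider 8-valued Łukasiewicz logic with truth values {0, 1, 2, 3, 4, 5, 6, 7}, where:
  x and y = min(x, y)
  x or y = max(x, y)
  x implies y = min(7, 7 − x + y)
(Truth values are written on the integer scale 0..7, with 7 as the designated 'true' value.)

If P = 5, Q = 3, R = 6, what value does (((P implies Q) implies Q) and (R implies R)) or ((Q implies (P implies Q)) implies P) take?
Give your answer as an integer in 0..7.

5

P implies Q = 5 implies 3 = 5
(P implies Q) implies Q = 5 implies 3 = 5
R implies R = 6 implies 6 = 7
((P implies Q) implies Q) and (R implies R) = 5 and 7 = 5
P implies Q = 5 implies 3 = 5
Q implies (P implies Q) = 3 implies 5 = 7
(Q implies (P implies Q)) implies P = 7 implies 5 = 5
(((P implies Q) implies Q) and (R implies R)) or ((Q implies (P implies Q)) implies P) = 5 or 5 = 5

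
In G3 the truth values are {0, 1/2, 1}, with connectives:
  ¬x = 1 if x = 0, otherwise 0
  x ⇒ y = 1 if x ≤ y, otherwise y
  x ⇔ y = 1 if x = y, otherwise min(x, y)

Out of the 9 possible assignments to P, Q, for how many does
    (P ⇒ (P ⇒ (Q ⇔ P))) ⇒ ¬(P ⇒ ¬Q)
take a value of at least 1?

6

P = 0, Q = 0 ↦ 0  <
P = 0, Q = 1/2 ↦ 0  <
P = 0, Q = 1 ↦ 0  <
P = 1/2, Q = 0 ↦ 1  ≥
P = 1/2, Q = 1/2 ↦ 1  ≥
P = 1/2, Q = 1 ↦ 1  ≥
P = 1, Q = 0 ↦ 1  ≥
P = 1, Q = 1/2 ↦ 1  ≥
P = 1, Q = 1 ↦ 1  ≥
So 6 of the 9 assignments meet the threshold.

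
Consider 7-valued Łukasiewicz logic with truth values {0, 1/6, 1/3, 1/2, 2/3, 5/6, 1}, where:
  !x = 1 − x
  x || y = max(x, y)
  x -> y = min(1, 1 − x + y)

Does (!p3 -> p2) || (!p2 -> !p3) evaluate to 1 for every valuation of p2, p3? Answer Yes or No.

No

Counterexample: take p2 = 0, p3 = 1/6.
!p3 = !1/6 = 5/6
!p3 -> p2 = 5/6 -> 0 = 1/6
!p2 = !0 = 1
!p3 = !1/6 = 5/6
!p2 -> !p3 = 1 -> 5/6 = 5/6
(!p3 -> p2) || (!p2 -> !p3) = 1/6 || 5/6 = 5/6
This gives 5/6 ≠ 1.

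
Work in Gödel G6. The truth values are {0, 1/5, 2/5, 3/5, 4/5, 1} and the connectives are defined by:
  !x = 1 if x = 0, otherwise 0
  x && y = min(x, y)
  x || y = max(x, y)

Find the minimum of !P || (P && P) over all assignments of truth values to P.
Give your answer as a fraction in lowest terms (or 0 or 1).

Take P = 1/5:
!P = !1/5 = 0
P && P = 1/5 && 1/5 = 1/5
!P || (P && P) = 0 || 1/5 = 1/5
No assignment yields a value below 1/5, so this is the minimum.

1/5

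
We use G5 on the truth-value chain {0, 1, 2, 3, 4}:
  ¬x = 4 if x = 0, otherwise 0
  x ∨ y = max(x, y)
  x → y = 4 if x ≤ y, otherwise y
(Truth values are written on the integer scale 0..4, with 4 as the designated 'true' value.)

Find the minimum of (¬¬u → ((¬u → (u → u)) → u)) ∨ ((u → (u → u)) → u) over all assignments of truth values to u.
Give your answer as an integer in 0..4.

1

Take u = 1:
¬u = ¬1 = 0
¬¬u = ¬0 = 4
¬u = ¬1 = 0
u → u = 1 → 1 = 4
¬u → (u → u) = 0 → 4 = 4
(¬u → (u → u)) → u = 4 → 1 = 1
¬¬u → ((¬u → (u → u)) → u) = 4 → 1 = 1
u → u = 1 → 1 = 4
u → (u → u) = 1 → 4 = 4
(u → (u → u)) → u = 4 → 1 = 1
(¬¬u → ((¬u → (u → u)) → u)) ∨ ((u → (u → u)) → u) = 1 ∨ 1 = 1
No assignment yields a value below 1, so this is the minimum.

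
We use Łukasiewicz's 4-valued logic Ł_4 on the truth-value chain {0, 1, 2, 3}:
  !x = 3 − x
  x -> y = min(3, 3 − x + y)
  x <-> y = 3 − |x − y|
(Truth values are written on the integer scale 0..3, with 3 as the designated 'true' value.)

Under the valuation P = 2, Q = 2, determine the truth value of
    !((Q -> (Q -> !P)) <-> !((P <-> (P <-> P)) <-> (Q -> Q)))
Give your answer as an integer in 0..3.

2

!P = !2 = 1
Q -> !P = 2 -> 1 = 2
Q -> (Q -> !P) = 2 -> 2 = 3
P <-> P = 2 <-> 2 = 3
P <-> (P <-> P) = 2 <-> 3 = 2
Q -> Q = 2 -> 2 = 3
(P <-> (P <-> P)) <-> (Q -> Q) = 2 <-> 3 = 2
!((P <-> (P <-> P)) <-> (Q -> Q)) = !2 = 1
(Q -> (Q -> !P)) <-> !((P <-> (P <-> P)) <-> (Q -> Q)) = 3 <-> 1 = 1
!((Q -> (Q -> !P)) <-> !((P <-> (P <-> P)) <-> (Q -> Q))) = !1 = 2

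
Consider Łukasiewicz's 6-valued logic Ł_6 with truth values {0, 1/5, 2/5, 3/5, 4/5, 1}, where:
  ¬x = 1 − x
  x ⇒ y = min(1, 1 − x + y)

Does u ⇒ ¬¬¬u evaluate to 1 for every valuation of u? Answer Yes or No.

No

Counterexample: take u = 3/5.
¬u = ¬3/5 = 2/5
¬¬u = ¬2/5 = 3/5
¬¬¬u = ¬3/5 = 2/5
u ⇒ ¬¬¬u = 3/5 ⇒ 2/5 = 4/5
This gives 4/5 ≠ 1.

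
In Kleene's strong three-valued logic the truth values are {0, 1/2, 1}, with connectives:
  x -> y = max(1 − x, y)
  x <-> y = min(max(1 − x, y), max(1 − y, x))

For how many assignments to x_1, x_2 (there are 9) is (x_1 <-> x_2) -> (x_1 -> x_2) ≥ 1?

x_1 = 0, x_2 = 0 ↦ 1  ≥
x_1 = 0, x_2 = 1/2 ↦ 1  ≥
x_1 = 0, x_2 = 1 ↦ 1  ≥
x_1 = 1/2, x_2 = 0 ↦ 1/2  <
x_1 = 1/2, x_2 = 1/2 ↦ 1/2  <
x_1 = 1/2, x_2 = 1 ↦ 1  ≥
x_1 = 1, x_2 = 0 ↦ 1  ≥
x_1 = 1, x_2 = 1/2 ↦ 1/2  <
x_1 = 1, x_2 = 1 ↦ 1  ≥
So 6 of the 9 assignments meet the threshold.

6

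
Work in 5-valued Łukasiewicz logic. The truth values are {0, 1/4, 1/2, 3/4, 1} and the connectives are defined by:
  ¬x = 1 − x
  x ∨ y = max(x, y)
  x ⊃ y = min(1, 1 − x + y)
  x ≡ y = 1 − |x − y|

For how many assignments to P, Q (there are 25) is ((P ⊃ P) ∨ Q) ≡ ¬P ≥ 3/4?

10

value 1: 5 assignments (counts)
value 3/4: 5 assignments (counts)
value 1/2: 5 assignments
value 1/4: 5 assignments
value 0: 5 assignments
So 10 of the 25 assignments meet the threshold.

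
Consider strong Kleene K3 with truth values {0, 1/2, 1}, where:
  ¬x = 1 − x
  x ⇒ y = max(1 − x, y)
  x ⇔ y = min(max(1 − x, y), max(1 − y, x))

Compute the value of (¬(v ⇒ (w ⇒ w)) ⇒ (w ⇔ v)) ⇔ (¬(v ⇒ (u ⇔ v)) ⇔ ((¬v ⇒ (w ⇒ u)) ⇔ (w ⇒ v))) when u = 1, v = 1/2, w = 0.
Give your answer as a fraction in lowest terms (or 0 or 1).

w ⇒ w = 0 ⇒ 0 = 1
v ⇒ (w ⇒ w) = 1/2 ⇒ 1 = 1
¬(v ⇒ (w ⇒ w)) = ¬1 = 0
w ⇔ v = 0 ⇔ 1/2 = 1/2
¬(v ⇒ (w ⇒ w)) ⇒ (w ⇔ v) = 0 ⇒ 1/2 = 1
u ⇔ v = 1 ⇔ 1/2 = 1/2
v ⇒ (u ⇔ v) = 1/2 ⇒ 1/2 = 1/2
¬(v ⇒ (u ⇔ v)) = ¬1/2 = 1/2
¬v = ¬1/2 = 1/2
w ⇒ u = 0 ⇒ 1 = 1
¬v ⇒ (w ⇒ u) = 1/2 ⇒ 1 = 1
w ⇒ v = 0 ⇒ 1/2 = 1
(¬v ⇒ (w ⇒ u)) ⇔ (w ⇒ v) = 1 ⇔ 1 = 1
¬(v ⇒ (u ⇔ v)) ⇔ ((¬v ⇒ (w ⇒ u)) ⇔ (w ⇒ v)) = 1/2 ⇔ 1 = 1/2
(¬(v ⇒ (w ⇒ w)) ⇒ (w ⇔ v)) ⇔ (¬(v ⇒ (u ⇔ v)) ⇔ ((¬v ⇒ (w ⇒ u)) ⇔ (w ⇒ v))) = 1 ⇔ 1/2 = 1/2

1/2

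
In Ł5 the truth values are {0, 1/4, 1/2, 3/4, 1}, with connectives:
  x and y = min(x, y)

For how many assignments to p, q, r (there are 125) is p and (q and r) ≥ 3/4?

8

value 1: 1 assignment (counts)
value 3/4: 7 assignments (counts)
value 1/2: 19 assignments
value 1/4: 37 assignments
value 0: 61 assignments
So 8 of the 125 assignments meet the threshold.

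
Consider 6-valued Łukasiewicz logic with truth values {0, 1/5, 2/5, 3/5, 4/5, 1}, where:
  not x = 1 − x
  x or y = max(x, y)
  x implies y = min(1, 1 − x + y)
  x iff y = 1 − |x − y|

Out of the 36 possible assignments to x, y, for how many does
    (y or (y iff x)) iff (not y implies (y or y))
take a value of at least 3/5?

32

value 1: 12 assignments (counts)
value 4/5: 13 assignments (counts)
value 3/5: 7 assignments (counts)
value 2/5: 2 assignments
value 1/5: 1 assignment
value 0: 1 assignment
So 32 of the 36 assignments meet the threshold.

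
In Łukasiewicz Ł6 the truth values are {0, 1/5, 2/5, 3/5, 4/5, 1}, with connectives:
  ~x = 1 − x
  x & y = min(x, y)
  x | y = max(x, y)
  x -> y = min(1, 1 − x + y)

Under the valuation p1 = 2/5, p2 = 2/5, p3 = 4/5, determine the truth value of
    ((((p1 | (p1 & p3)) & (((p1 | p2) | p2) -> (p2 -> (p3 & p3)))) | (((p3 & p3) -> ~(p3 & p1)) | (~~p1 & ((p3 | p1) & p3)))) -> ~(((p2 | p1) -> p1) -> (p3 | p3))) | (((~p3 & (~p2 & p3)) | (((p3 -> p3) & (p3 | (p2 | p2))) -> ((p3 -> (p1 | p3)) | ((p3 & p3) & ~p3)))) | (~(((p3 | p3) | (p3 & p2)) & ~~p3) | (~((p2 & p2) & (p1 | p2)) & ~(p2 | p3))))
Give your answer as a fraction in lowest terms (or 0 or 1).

1

p1 & p3 = 2/5 & 4/5 = 2/5
p1 | (p1 & p3) = 2/5 | 2/5 = 2/5
p1 | p2 = 2/5 | 2/5 = 2/5
(p1 | p2) | p2 = 2/5 | 2/5 = 2/5
p3 & p3 = 4/5 & 4/5 = 4/5
p2 -> (p3 & p3) = 2/5 -> 4/5 = 1
((p1 | p2) | p2) -> (p2 -> (p3 & p3)) = 2/5 -> 1 = 1
(p1 | (p1 & p3)) & (((p1 | p2) | p2) -> (p2 -> (p3 & p3))) = 2/5 & 1 = 2/5
p3 & p3 = 4/5 & 4/5 = 4/5
p3 & p1 = 4/5 & 2/5 = 2/5
~(p3 & p1) = ~2/5 = 3/5
(p3 & p3) -> ~(p3 & p1) = 4/5 -> 3/5 = 4/5
~p1 = ~2/5 = 3/5
~~p1 = ~3/5 = 2/5
p3 | p1 = 4/5 | 2/5 = 4/5
(p3 | p1) & p3 = 4/5 & 4/5 = 4/5
~~p1 & ((p3 | p1) & p3) = 2/5 & 4/5 = 2/5
((p3 & p3) -> ~(p3 & p1)) | (~~p1 & ((p3 | p1) & p3)) = 4/5 | 2/5 = 4/5
((p1 | (p1 & p3)) & (((p1 | p2) | p2) -> (p2 -> (p3 & p3)))) | (((p3 & p3) -> ~(p3 & p1)) | (~~p1 & ((p3 | p1) & p3))) = 2/5 | 4/5 = 4/5
p2 | p1 = 2/5 | 2/5 = 2/5
(p2 | p1) -> p1 = 2/5 -> 2/5 = 1
p3 | p3 = 4/5 | 4/5 = 4/5
((p2 | p1) -> p1) -> (p3 | p3) = 1 -> 4/5 = 4/5
~(((p2 | p1) -> p1) -> (p3 | p3)) = ~4/5 = 1/5
(((p1 | (p1 & p3)) & (((p1 | p2) | p2) -> (p2 -> (p3 & p3)))) | (((p3 & p3) -> ~(p3 & p1)) | (~~p1 & ((p3 | p1) & p3)))) -> ~(((p2 | p1) -> p1) -> (p3 | p3)) = 4/5 -> 1/5 = 2/5
~p3 = ~4/5 = 1/5
~p2 = ~2/5 = 3/5
~p2 & p3 = 3/5 & 4/5 = 3/5
~p3 & (~p2 & p3) = 1/5 & 3/5 = 1/5
p3 -> p3 = 4/5 -> 4/5 = 1
p2 | p2 = 2/5 | 2/5 = 2/5
p3 | (p2 | p2) = 4/5 | 2/5 = 4/5
(p3 -> p3) & (p3 | (p2 | p2)) = 1 & 4/5 = 4/5
p1 | p3 = 2/5 | 4/5 = 4/5
p3 -> (p1 | p3) = 4/5 -> 4/5 = 1
p3 & p3 = 4/5 & 4/5 = 4/5
~p3 = ~4/5 = 1/5
(p3 & p3) & ~p3 = 4/5 & 1/5 = 1/5
(p3 -> (p1 | p3)) | ((p3 & p3) & ~p3) = 1 | 1/5 = 1
((p3 -> p3) & (p3 | (p2 | p2))) -> ((p3 -> (p1 | p3)) | ((p3 & p3) & ~p3)) = 4/5 -> 1 = 1
(~p3 & (~p2 & p3)) | (((p3 -> p3) & (p3 | (p2 | p2))) -> ((p3 -> (p1 | p3)) | ((p3 & p3) & ~p3))) = 1/5 | 1 = 1
p3 | p3 = 4/5 | 4/5 = 4/5
p3 & p2 = 4/5 & 2/5 = 2/5
(p3 | p3) | (p3 & p2) = 4/5 | 2/5 = 4/5
~p3 = ~4/5 = 1/5
~~p3 = ~1/5 = 4/5
((p3 | p3) | (p3 & p2)) & ~~p3 = 4/5 & 4/5 = 4/5
~(((p3 | p3) | (p3 & p2)) & ~~p3) = ~4/5 = 1/5
p2 & p2 = 2/5 & 2/5 = 2/5
p1 | p2 = 2/5 | 2/5 = 2/5
(p2 & p2) & (p1 | p2) = 2/5 & 2/5 = 2/5
~((p2 & p2) & (p1 | p2)) = ~2/5 = 3/5
p2 | p3 = 2/5 | 4/5 = 4/5
~(p2 | p3) = ~4/5 = 1/5
~((p2 & p2) & (p1 | p2)) & ~(p2 | p3) = 3/5 & 1/5 = 1/5
~(((p3 | p3) | (p3 & p2)) & ~~p3) | (~((p2 & p2) & (p1 | p2)) & ~(p2 | p3)) = 1/5 | 1/5 = 1/5
((~p3 & (~p2 & p3)) | (((p3 -> p3) & (p3 | (p2 | p2))) -> ((p3 -> (p1 | p3)) | ((p3 & p3) & ~p3)))) | (~(((p3 | p3) | (p3 & p2)) & ~~p3) | (~((p2 & p2) & (p1 | p2)) & ~(p2 | p3))) = 1 | 1/5 = 1
((((p1 | (p1 & p3)) & (((p1 | p2) | p2) -> (p2 -> (p3 & p3)))) | (((p3 & p3) -> ~(p3 & p1)) | (~~p1 & ((p3 | p1) & p3)))) -> ~(((p2 | p1) -> p1) -> (p3 | p3))) | (((~p3 & (~p2 & p3)) | (((p3 -> p3) & (p3 | (p2 | p2))) -> ((p3 -> (p1 | p3)) | ((p3 & p3) & ~p3)))) | (~(((p3 | p3) | (p3 & p2)) & ~~p3) | (~((p2 & p2) & (p1 | p2)) & ~(p2 | p3)))) = 2/5 | 1 = 1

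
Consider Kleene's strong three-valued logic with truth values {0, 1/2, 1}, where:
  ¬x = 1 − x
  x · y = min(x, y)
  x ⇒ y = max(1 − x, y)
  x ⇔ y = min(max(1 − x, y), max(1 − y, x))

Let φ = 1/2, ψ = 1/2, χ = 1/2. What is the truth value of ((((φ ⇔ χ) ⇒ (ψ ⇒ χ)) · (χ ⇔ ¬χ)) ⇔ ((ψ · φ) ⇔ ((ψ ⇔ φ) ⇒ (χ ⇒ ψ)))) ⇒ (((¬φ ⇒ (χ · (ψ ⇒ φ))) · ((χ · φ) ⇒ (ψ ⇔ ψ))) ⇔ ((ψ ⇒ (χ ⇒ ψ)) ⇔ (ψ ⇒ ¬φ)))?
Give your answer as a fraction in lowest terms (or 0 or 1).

φ ⇔ χ = 1/2 ⇔ 1/2 = 1/2
ψ ⇒ χ = 1/2 ⇒ 1/2 = 1/2
(φ ⇔ χ) ⇒ (ψ ⇒ χ) = 1/2 ⇒ 1/2 = 1/2
¬χ = ¬1/2 = 1/2
χ ⇔ ¬χ = 1/2 ⇔ 1/2 = 1/2
((φ ⇔ χ) ⇒ (ψ ⇒ χ)) · (χ ⇔ ¬χ) = 1/2 · 1/2 = 1/2
ψ · φ = 1/2 · 1/2 = 1/2
ψ ⇔ φ = 1/2 ⇔ 1/2 = 1/2
χ ⇒ ψ = 1/2 ⇒ 1/2 = 1/2
(ψ ⇔ φ) ⇒ (χ ⇒ ψ) = 1/2 ⇒ 1/2 = 1/2
(ψ · φ) ⇔ ((ψ ⇔ φ) ⇒ (χ ⇒ ψ)) = 1/2 ⇔ 1/2 = 1/2
(((φ ⇔ χ) ⇒ (ψ ⇒ χ)) · (χ ⇔ ¬χ)) ⇔ ((ψ · φ) ⇔ ((ψ ⇔ φ) ⇒ (χ ⇒ ψ))) = 1/2 ⇔ 1/2 = 1/2
¬φ = ¬1/2 = 1/2
ψ ⇒ φ = 1/2 ⇒ 1/2 = 1/2
χ · (ψ ⇒ φ) = 1/2 · 1/2 = 1/2
¬φ ⇒ (χ · (ψ ⇒ φ)) = 1/2 ⇒ 1/2 = 1/2
χ · φ = 1/2 · 1/2 = 1/2
ψ ⇔ ψ = 1/2 ⇔ 1/2 = 1/2
(χ · φ) ⇒ (ψ ⇔ ψ) = 1/2 ⇒ 1/2 = 1/2
(¬φ ⇒ (χ · (ψ ⇒ φ))) · ((χ · φ) ⇒ (ψ ⇔ ψ)) = 1/2 · 1/2 = 1/2
χ ⇒ ψ = 1/2 ⇒ 1/2 = 1/2
ψ ⇒ (χ ⇒ ψ) = 1/2 ⇒ 1/2 = 1/2
¬φ = ¬1/2 = 1/2
ψ ⇒ ¬φ = 1/2 ⇒ 1/2 = 1/2
(ψ ⇒ (χ ⇒ ψ)) ⇔ (ψ ⇒ ¬φ) = 1/2 ⇔ 1/2 = 1/2
((¬φ ⇒ (χ · (ψ ⇒ φ))) · ((χ · φ) ⇒ (ψ ⇔ ψ))) ⇔ ((ψ ⇒ (χ ⇒ ψ)) ⇔ (ψ ⇒ ¬φ)) = 1/2 ⇔ 1/2 = 1/2
((((φ ⇔ χ) ⇒ (ψ ⇒ χ)) · (χ ⇔ ¬χ)) ⇔ ((ψ · φ) ⇔ ((ψ ⇔ φ) ⇒ (χ ⇒ ψ)))) ⇒ (((¬φ ⇒ (χ · (ψ ⇒ φ))) · ((χ · φ) ⇒ (ψ ⇔ ψ))) ⇔ ((ψ ⇒ (χ ⇒ ψ)) ⇔ (ψ ⇒ ¬φ))) = 1/2 ⇒ 1/2 = 1/2

1/2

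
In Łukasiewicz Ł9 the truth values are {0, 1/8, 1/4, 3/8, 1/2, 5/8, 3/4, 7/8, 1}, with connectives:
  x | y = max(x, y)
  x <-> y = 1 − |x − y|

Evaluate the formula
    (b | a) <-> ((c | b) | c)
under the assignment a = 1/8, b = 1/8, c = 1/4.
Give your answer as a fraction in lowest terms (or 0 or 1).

7/8

b | a = 1/8 | 1/8 = 1/8
c | b = 1/4 | 1/8 = 1/4
(c | b) | c = 1/4 | 1/4 = 1/4
(b | a) <-> ((c | b) | c) = 1/8 <-> 1/4 = 7/8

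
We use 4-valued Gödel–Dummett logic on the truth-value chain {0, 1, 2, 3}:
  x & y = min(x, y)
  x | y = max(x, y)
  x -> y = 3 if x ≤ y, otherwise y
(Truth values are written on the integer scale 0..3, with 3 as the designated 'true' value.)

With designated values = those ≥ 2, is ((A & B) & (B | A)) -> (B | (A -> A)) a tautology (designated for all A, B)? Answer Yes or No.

A = 0, B = 0 ↦ 3
A = 0, B = 1 ↦ 3
A = 0, B = 2 ↦ 3
A = 0, B = 3 ↦ 3
A = 1, B = 0 ↦ 3
A = 1, B = 1 ↦ 3
A = 1, B = 2 ↦ 3
A = 1, B = 3 ↦ 3
A = 2, B = 0 ↦ 3
A = 2, B = 1 ↦ 3
A = 2, B = 2 ↦ 3
A = 2, B = 3 ↦ 3
A = 3, B = 0 ↦ 3
A = 3, B = 1 ↦ 3
A = 3, B = 2 ↦ 3
A = 3, B = 3 ↦ 3
Every assignment gives a value ≥ 2.

Yes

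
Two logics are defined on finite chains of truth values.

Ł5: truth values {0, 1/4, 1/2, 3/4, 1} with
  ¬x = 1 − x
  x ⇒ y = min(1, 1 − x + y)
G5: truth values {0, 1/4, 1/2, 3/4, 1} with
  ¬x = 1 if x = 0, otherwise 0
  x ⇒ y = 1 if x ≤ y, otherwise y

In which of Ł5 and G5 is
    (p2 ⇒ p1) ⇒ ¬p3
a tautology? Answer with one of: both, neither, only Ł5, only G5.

neither

In Ł5: at p1 = 0, p2 = 0, p3 = 1/4 the value is 3/4 — not a tautology.
In G5: at p1 = 0, p2 = 0, p3 = 1/4 the value is 0 — not a tautology.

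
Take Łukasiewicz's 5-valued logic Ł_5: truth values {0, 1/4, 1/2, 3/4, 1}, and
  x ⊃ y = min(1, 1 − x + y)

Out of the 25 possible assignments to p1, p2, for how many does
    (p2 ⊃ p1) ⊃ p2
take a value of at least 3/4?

value 1: 9 assignments (counts)
value 3/4: 3 assignments (counts)
value 1/2: 4 assignments
value 1/4: 4 assignments
value 0: 5 assignments
So 12 of the 25 assignments meet the threshold.

12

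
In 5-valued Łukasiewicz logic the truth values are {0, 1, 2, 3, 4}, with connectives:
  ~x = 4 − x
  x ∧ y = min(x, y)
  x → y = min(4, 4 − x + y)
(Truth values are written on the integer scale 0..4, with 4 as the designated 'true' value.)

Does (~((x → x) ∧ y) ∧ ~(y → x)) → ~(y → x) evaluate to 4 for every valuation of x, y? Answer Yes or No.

Yes

At x = 2, y = 2, for instance:
x → x = 2 → 2 = 4
(x → x) ∧ y = 4 ∧ 2 = 2
~((x → x) ∧ y) = ~2 = 2
y → x = 2 → 2 = 4
~(y → x) = ~4 = 0
~((x → x) ∧ y) ∧ ~(y → x) = 2 ∧ 0 = 0
(~((x → x) ∧ y) ∧ ~(y → x)) → ~(y → x) = 0 → 0 = 4
and checking the remaining 24 assignments likewise gives ≥ 4 in every case.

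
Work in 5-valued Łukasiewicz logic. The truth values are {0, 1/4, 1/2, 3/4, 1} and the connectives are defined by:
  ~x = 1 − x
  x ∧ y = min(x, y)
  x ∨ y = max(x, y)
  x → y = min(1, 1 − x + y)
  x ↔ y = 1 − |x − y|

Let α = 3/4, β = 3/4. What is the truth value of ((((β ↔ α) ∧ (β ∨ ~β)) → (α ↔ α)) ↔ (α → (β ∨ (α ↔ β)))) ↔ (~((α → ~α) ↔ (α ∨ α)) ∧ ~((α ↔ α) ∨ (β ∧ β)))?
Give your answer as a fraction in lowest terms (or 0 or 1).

β ↔ α = 3/4 ↔ 3/4 = 1
~β = ~3/4 = 1/4
β ∨ ~β = 3/4 ∨ 1/4 = 3/4
(β ↔ α) ∧ (β ∨ ~β) = 1 ∧ 3/4 = 3/4
α ↔ α = 3/4 ↔ 3/4 = 1
((β ↔ α) ∧ (β ∨ ~β)) → (α ↔ α) = 3/4 → 1 = 1
α ↔ β = 3/4 ↔ 3/4 = 1
β ∨ (α ↔ β) = 3/4 ∨ 1 = 1
α → (β ∨ (α ↔ β)) = 3/4 → 1 = 1
(((β ↔ α) ∧ (β ∨ ~β)) → (α ↔ α)) ↔ (α → (β ∨ (α ↔ β))) = 1 ↔ 1 = 1
~α = ~3/4 = 1/4
α → ~α = 3/4 → 1/4 = 1/2
α ∨ α = 3/4 ∨ 3/4 = 3/4
(α → ~α) ↔ (α ∨ α) = 1/2 ↔ 3/4 = 3/4
~((α → ~α) ↔ (α ∨ α)) = ~3/4 = 1/4
α ↔ α = 3/4 ↔ 3/4 = 1
β ∧ β = 3/4 ∧ 3/4 = 3/4
(α ↔ α) ∨ (β ∧ β) = 1 ∨ 3/4 = 1
~((α ↔ α) ∨ (β ∧ β)) = ~1 = 0
~((α → ~α) ↔ (α ∨ α)) ∧ ~((α ↔ α) ∨ (β ∧ β)) = 1/4 ∧ 0 = 0
((((β ↔ α) ∧ (β ∨ ~β)) → (α ↔ α)) ↔ (α → (β ∨ (α ↔ β)))) ↔ (~((α → ~α) ↔ (α ∨ α)) ∧ ~((α ↔ α) ∨ (β ∧ β))) = 1 ↔ 0 = 0

0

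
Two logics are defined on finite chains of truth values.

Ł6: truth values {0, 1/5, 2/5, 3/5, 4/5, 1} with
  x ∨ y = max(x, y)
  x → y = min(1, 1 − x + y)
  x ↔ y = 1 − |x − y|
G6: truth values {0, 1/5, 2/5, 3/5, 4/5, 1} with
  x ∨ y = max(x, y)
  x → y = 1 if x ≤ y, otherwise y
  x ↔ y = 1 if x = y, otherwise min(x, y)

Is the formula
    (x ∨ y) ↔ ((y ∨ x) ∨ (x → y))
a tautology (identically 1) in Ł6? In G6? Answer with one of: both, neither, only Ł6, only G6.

neither

In Ł6: at x = 0, y = 0 the value is 0 — not a tautology.
In G6: at x = 0, y = 0 the value is 0 — not a tautology.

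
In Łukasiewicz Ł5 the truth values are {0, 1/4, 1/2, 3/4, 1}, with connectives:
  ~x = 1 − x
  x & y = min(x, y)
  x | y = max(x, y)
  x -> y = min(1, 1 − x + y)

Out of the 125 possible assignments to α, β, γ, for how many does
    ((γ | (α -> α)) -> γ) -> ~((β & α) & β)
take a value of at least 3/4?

value 1: 95 assignments (counts)
value 3/4: 16 assignments (counts)
value 1/2: 9 assignments
value 1/4: 4 assignments
value 0: 1 assignment
So 111 of the 125 assignments meet the threshold.

111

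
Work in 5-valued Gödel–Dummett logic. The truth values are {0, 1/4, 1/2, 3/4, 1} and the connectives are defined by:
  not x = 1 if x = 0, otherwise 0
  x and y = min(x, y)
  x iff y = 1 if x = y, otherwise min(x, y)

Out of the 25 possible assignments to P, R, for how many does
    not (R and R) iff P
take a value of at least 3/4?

6

value 1: 5 assignments (counts)
value 3/4: 1 assignment (counts)
value 1/2: 1 assignment
value 1/4: 1 assignment
value 0: 17 assignments
So 6 of the 25 assignments meet the threshold.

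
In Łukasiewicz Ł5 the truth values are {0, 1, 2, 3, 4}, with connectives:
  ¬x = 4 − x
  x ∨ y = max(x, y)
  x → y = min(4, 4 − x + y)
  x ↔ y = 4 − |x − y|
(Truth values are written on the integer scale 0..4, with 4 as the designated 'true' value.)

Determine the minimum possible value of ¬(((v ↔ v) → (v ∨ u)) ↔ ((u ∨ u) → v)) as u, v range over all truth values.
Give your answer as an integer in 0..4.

Take u = 0, v = 4:
v ↔ v = 4 ↔ 4 = 4
v ∨ u = 4 ∨ 0 = 4
(v ↔ v) → (v ∨ u) = 4 → 4 = 4
u ∨ u = 0 ∨ 0 = 0
(u ∨ u) → v = 0 → 4 = 4
((v ↔ v) → (v ∨ u)) ↔ ((u ∨ u) → v) = 4 ↔ 4 = 4
¬(((v ↔ v) → (v ∨ u)) ↔ ((u ∨ u) → v)) = ¬4 = 0
No assignment yields a value below 0, so this is the minimum.

0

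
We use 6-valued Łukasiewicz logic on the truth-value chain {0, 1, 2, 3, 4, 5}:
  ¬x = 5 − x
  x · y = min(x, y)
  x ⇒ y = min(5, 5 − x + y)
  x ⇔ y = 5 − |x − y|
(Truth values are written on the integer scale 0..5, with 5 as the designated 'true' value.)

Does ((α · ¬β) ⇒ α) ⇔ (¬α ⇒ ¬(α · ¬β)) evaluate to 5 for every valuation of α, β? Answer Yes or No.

Yes

At α = 4, β = 1, for instance:
¬β = ¬1 = 4
α · ¬β = 4 · 4 = 4
(α · ¬β) ⇒ α = 4 ⇒ 4 = 5
¬α = ¬4 = 1
¬(α · ¬β) = ¬4 = 1
¬α ⇒ ¬(α · ¬β) = 1 ⇒ 1 = 5
((α · ¬β) ⇒ α) ⇔ (¬α ⇒ ¬(α · ¬β)) = 5 ⇔ 5 = 5
and checking the remaining 35 assignments likewise gives ≥ 5 in every case.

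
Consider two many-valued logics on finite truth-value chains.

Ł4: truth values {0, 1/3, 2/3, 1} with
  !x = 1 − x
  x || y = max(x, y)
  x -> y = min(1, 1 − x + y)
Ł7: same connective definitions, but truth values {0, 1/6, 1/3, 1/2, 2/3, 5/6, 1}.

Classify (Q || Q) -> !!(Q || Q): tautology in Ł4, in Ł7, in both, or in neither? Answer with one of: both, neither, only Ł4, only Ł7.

both

In Ł4: every assignment gives 1 — tautology.
In Ł7: every assignment gives 1 — tautology.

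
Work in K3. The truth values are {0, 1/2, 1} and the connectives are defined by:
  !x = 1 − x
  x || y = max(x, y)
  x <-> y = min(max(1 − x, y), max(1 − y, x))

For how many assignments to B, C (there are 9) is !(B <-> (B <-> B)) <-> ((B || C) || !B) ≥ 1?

B = 0, C = 0 ↦ 1  ≥
B = 0, C = 1/2 ↦ 1  ≥
B = 0, C = 1 ↦ 1  ≥
B = 1/2, C = 0 ↦ 1/2  <
B = 1/2, C = 1/2 ↦ 1/2  <
B = 1/2, C = 1 ↦ 1/2  <
B = 1, C = 0 ↦ 0  <
B = 1, C = 1/2 ↦ 0  <
B = 1, C = 1 ↦ 0  <
So 3 of the 9 assignments meet the threshold.

3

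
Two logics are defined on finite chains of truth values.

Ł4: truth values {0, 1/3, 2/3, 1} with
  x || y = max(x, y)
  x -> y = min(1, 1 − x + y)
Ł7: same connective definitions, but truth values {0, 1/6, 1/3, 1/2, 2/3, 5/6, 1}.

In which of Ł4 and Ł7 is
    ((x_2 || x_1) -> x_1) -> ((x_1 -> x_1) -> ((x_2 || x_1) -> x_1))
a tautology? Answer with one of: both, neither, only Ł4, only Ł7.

both

In Ł4: every assignment gives 1 — tautology.
In Ł7: every assignment gives 1 — tautology.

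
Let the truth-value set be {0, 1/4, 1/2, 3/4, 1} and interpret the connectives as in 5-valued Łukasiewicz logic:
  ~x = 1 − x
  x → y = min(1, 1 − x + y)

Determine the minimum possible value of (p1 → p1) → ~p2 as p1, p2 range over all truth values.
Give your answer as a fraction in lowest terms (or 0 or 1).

Take p1 = 0, p2 = 1:
p1 → p1 = 0 → 0 = 1
~p2 = ~1 = 0
(p1 → p1) → ~p2 = 1 → 0 = 0
No assignment yields a value below 0, so this is the minimum.

0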